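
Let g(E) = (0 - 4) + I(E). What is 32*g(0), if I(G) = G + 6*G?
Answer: -128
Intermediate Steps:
I(G) = 7*G
g(E) = -4 + 7*E (g(E) = (0 - 4) + 7*E = -4 + 7*E)
32*g(0) = 32*(-4 + 7*0) = 32*(-4 + 0) = 32*(-4) = -128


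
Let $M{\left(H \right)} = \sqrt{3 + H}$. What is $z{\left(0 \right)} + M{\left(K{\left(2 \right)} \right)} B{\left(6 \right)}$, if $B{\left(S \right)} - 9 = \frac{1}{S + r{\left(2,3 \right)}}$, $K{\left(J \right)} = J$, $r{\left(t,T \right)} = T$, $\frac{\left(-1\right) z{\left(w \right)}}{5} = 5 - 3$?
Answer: $-10 + \frac{82 \sqrt{5}}{9} \approx 10.373$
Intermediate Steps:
$z{\left(w \right)} = -10$ ($z{\left(w \right)} = - 5 \left(5 - 3\right) = \left(-5\right) 2 = -10$)
$B{\left(S \right)} = 9 + \frac{1}{3 + S}$ ($B{\left(S \right)} = 9 + \frac{1}{S + 3} = 9 + \frac{1}{3 + S}$)
$z{\left(0 \right)} + M{\left(K{\left(2 \right)} \right)} B{\left(6 \right)} = -10 + \sqrt{3 + 2} \frac{28 + 9 \cdot 6}{3 + 6} = -10 + \sqrt{5} \frac{28 + 54}{9} = -10 + \sqrt{5} \cdot \frac{1}{9} \cdot 82 = -10 + \sqrt{5} \cdot \frac{82}{9} = -10 + \frac{82 \sqrt{5}}{9}$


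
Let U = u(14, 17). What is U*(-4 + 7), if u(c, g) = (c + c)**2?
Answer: 2352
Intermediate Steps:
u(c, g) = 4*c**2 (u(c, g) = (2*c)**2 = 4*c**2)
U = 784 (U = 4*14**2 = 4*196 = 784)
U*(-4 + 7) = 784*(-4 + 7) = 784*3 = 2352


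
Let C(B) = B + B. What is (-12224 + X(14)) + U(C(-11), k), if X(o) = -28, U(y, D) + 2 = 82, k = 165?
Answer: -12172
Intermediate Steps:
C(B) = 2*B
U(y, D) = 80 (U(y, D) = -2 + 82 = 80)
(-12224 + X(14)) + U(C(-11), k) = (-12224 - 28) + 80 = -12252 + 80 = -12172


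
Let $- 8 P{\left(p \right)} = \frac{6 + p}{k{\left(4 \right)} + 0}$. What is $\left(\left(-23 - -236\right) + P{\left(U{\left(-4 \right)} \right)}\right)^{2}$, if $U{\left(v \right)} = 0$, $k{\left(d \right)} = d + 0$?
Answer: $\frac{11594025}{256} \approx 45289.0$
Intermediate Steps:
$k{\left(d \right)} = d$
$P{\left(p \right)} = - \frac{3}{16} - \frac{p}{32}$ ($P{\left(p \right)} = - \frac{\left(6 + p\right) \frac{1}{4 + 0}}{8} = - \frac{\left(6 + p\right) \frac{1}{4}}{8} = - \frac{\frac{3}{2} + \frac{p}{4}}{8} = - \frac{3}{16} - \frac{p}{32}$)
$\left(\left(-23 - -236\right) + P{\left(U{\left(-4 \right)} \right)}\right)^{2} = \left(\left(-23 - -236\right) - \frac{3}{16}\right)^{2} = \left(\left(-23 + 236\right) + \left(- \frac{3}{16} + 0\right)\right)^{2} = \left(213 - \frac{3}{16}\right)^{2} = \left(\frac{3405}{16}\right)^{2} = \frac{11594025}{256}$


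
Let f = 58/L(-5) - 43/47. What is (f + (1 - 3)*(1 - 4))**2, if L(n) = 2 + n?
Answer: 4036081/19881 ≈ 203.01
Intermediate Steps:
f = -2855/141 (f = 58/(2 - 5) - 43/47 = 58/(-3) - 43*1/47 = 58*(-1/3) - 43/47 = -58/3 - 43/47 = -2855/141 ≈ -20.248)
(f + (1 - 3)*(1 - 4))**2 = (-2855/141 + (1 - 3)*(1 - 4))**2 = (-2855/141 - 2*(-3))**2 = (-2855/141 + 6)**2 = (-2009/141)**2 = 4036081/19881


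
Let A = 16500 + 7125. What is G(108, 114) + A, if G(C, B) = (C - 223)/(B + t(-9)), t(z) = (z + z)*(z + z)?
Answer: 10347635/438 ≈ 23625.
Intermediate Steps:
t(z) = 4*z**2 (t(z) = (2*z)*(2*z) = 4*z**2)
A = 23625
G(C, B) = (-223 + C)/(324 + B) (G(C, B) = (C - 223)/(B + 4*(-9)**2) = (-223 + C)/(B + 4*81) = (-223 + C)/(B + 324) = (-223 + C)/(324 + B))
G(108, 114) + A = (-223 + 108)/(324 + 114) + 23625 = -115/438 + 23625 = 10347635/438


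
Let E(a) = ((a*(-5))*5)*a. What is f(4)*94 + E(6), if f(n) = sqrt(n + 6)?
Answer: -900 + 94*sqrt(10) ≈ -602.75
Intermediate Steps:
E(a) = -25*a**2 (E(a) = (-5*a*5)*a = (-25*a)*a = -25*a**2)
f(n) = sqrt(6 + n)
f(4)*94 + E(6) = sqrt(6 + 4)*94 - 25*6**2 = sqrt(10)*94 - 25*36 = 94*sqrt(10) - 900 = -900 + 94*sqrt(10)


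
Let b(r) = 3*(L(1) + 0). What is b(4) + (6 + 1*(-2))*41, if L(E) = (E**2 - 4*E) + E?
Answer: 158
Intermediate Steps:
L(E) = E**2 - 3*E
b(r) = -6 (b(r) = 3*(1*(-3 + 1) + 0) = 3*(1*(-2) + 0) = 3*(-2 + 0) = 3*(-2) = -6)
b(4) + (6 + 1*(-2))*41 = -6 + (6 + 1*(-2))*41 = -6 + (6 - 2)*41 = -6 + 4*41 = -6 + 164 = 158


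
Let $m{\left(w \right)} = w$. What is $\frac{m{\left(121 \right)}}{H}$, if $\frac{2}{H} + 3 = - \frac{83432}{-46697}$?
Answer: $- \frac{6855739}{93394} \approx -73.407$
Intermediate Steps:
$H = - \frac{93394}{56659}$ ($H = \frac{2}{-3 - \frac{83432}{-46697}} = \frac{2}{-3 - - \frac{83432}{46697}} = \frac{2}{-3 + \frac{83432}{46697}} = \frac{2}{- \frac{56659}{46697}} = 2 \left(- \frac{46697}{56659}\right) = - \frac{93394}{56659} \approx -1.6484$)
$\frac{m{\left(121 \right)}}{H} = \frac{121}{- \frac{93394}{56659}} = 121 \left(- \frac{56659}{93394}\right) = - \frac{6855739}{93394}$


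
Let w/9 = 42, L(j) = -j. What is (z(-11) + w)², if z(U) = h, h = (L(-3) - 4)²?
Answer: 143641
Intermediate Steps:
w = 378 (w = 9*42 = 378)
h = 1 (h = (-1*(-3) - 4)² = (3 - 4)² = (-1)² = 1)
z(U) = 1
(z(-11) + w)² = (1 + 378)² = 379² = 143641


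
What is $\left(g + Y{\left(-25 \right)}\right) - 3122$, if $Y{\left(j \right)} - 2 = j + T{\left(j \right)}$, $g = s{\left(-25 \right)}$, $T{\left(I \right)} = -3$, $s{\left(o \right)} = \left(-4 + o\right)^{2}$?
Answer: $-2307$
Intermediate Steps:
$g = 841$ ($g = \left(-4 - 25\right)^{2} = \left(-29\right)^{2} = 841$)
$Y{\left(j \right)} = -1 + j$ ($Y{\left(j \right)} = 2 + \left(j - 3\right) = 2 + \left(-3 + j\right) = -1 + j$)
$\left(g + Y{\left(-25 \right)}\right) - 3122 = \left(841 - 26\right) - 3122 = 815 - 3122 = -2307$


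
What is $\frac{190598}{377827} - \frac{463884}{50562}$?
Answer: $- \frac{27605147332}{3183948129} \approx -8.6701$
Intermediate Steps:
$\frac{190598}{377827} - \frac{463884}{50562} = 190598 \cdot \frac{1}{377827} - \frac{77314}{8427} = \frac{190598}{377827} - \frac{77314}{8427} = - \frac{27605147332}{3183948129}$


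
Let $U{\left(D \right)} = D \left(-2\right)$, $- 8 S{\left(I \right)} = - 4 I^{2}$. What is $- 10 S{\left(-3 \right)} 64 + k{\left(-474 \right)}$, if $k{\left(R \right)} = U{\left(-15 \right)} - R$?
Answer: $-2376$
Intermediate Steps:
$S{\left(I \right)} = \frac{I^{2}}{2}$ ($S{\left(I \right)} = - \frac{\left(-4\right) I^{2}}{8} = \frac{I^{2}}{2}$)
$U{\left(D \right)} = - 2 D$
$k{\left(R \right)} = 30 - R$ ($k{\left(R \right)} = \left(-2\right) \left(-15\right) - R = 30 - R$)
$- 10 S{\left(-3 \right)} 64 + k{\left(-474 \right)} = - 10 \frac{\left(-3\right)^{2}}{2} \cdot 64 + \left(30 - -474\right) = - 10 \cdot \frac{1}{2} \cdot 9 \cdot 64 + \left(30 + 474\right) = \left(-10\right) \frac{9}{2} \cdot 64 + 504 = \left(-45\right) 64 + 504 = -2880 + 504 = -2376$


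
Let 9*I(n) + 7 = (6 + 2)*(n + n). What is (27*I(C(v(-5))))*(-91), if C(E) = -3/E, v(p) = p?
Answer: -3549/5 ≈ -709.80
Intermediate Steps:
I(n) = -7/9 + 16*n/9 (I(n) = -7/9 + ((6 + 2)*(n + n))/9 = -7/9 + (8*(2*n))/9 = -7/9 + (16*n)/9 = -7/9 + 16*n/9)
(27*I(C(v(-5))))*(-91) = (27*(-7/9 + 16*(-3/(-5))/9))*(-91) = (27*(-7/9 + 16*(-3*(-⅕))/9))*(-91) = (27*(-7/9 + (16/9)*(⅗)))*(-91) = (27*(-7/9 + 16/15))*(-91) = (27*(13/45))*(-91) = (39/5)*(-91) = -3549/5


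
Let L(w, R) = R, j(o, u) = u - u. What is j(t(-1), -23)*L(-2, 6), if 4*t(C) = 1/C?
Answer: 0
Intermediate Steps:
t(C) = 1/(4*C) (t(C) = (1/C)/4 = 1/(4*C))
j(o, u) = 0
j(t(-1), -23)*L(-2, 6) = 0*6 = 0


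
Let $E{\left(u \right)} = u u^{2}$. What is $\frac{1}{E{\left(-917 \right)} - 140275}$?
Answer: $- \frac{1}{771235488} \approx -1.2966 \cdot 10^{-9}$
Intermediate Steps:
$E{\left(u \right)} = u^{3}$
$\frac{1}{E{\left(-917 \right)} - 140275} = \frac{1}{\left(-917\right)^{3} - 140275} = \frac{1}{-771095213 - 140275} = \frac{1}{-771235488} = - \frac{1}{771235488}$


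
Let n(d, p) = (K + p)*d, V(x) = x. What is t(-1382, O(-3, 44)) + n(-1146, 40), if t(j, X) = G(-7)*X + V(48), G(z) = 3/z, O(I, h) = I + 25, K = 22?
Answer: -497094/7 ≈ -71013.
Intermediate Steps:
O(I, h) = 25 + I
n(d, p) = d*(22 + p) (n(d, p) = (22 + p)*d = d*(22 + p))
t(j, X) = 48 - 3*X/7 (t(j, X) = (3/(-7))*X + 48 = (3*(-⅐))*X + 48 = -3*X/7 + 48 = 48 - 3*X/7)
t(-1382, O(-3, 44)) + n(-1146, 40) = (48 - 3*(25 - 3)/7) - 1146*(22 + 40) = (48 - 3/7*22) - 1146*62 = (48 - 66/7) - 71052 = 270/7 - 71052 = -497094/7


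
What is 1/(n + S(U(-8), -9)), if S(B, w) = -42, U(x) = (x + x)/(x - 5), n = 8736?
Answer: 1/8694 ≈ 0.00011502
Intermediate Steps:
U(x) = 2*x/(-5 + x) (U(x) = (2*x)/(-5 + x) = 2*x/(-5 + x))
1/(n + S(U(-8), -9)) = 1/(8736 - 42) = 1/8694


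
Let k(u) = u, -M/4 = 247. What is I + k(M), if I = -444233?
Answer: -445221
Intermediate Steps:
M = -988 (M = -4*247 = -988)
I + k(M) = -444233 - 988 = -445221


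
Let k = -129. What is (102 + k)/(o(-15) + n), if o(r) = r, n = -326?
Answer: 27/341 ≈ 0.079179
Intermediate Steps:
(102 + k)/(o(-15) + n) = (102 - 129)/(-15 - 326) = -27/(-341) = -27*(-1/341) = 27/341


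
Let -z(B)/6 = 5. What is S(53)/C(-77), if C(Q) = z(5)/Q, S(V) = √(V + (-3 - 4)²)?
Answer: 77*√102/30 ≈ 25.922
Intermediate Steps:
z(B) = -30 (z(B) = -6*5 = -30)
S(V) = √(49 + V) (S(V) = √(V + (-7)²) = √(V + 49) = √(49 + V))
C(Q) = -30/Q
S(53)/C(-77) = √(49 + 53)/((-30/(-77))) = √102/((-30*(-1/77))) = √102/(30/77) = √102*(77/30) = 77*√102/30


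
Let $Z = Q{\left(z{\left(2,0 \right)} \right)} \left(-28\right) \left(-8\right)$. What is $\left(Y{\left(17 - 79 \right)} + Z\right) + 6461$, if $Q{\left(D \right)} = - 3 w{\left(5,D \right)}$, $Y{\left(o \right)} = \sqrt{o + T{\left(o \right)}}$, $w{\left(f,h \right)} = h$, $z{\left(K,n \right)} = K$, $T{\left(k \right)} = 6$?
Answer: $5117 + 2 i \sqrt{14} \approx 5117.0 + 7.4833 i$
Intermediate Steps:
$Y{\left(o \right)} = \sqrt{6 + o}$ ($Y{\left(o \right)} = \sqrt{o + 6} = \sqrt{6 + o}$)
$Q{\left(D \right)} = - 3 D$
$Z = -1344$ ($Z = \left(-3\right) 2 \left(-28\right) \left(-8\right) = \left(-6\right) \left(-28\right) \left(-8\right) = 168 \left(-8\right) = -1344$)
$\left(Y{\left(17 - 79 \right)} + Z\right) + 6461 = \left(\sqrt{6 + \left(17 - 79\right)} - 1344\right) + 6461 = \left(\sqrt{6 - 62} - 1344\right) + 6461 = \left(\sqrt{-56} - 1344\right) + 6461 = \left(2 i \sqrt{14} - 1344\right) + 6461 = \left(-1344 + 2 i \sqrt{14}\right) + 6461 = 5117 + 2 i \sqrt{14}$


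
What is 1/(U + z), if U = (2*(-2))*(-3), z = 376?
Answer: 1/388 ≈ 0.0025773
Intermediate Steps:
U = 12 (U = -4*(-3) = 12)
1/(U + z) = 1/(12 + 376) = 1/388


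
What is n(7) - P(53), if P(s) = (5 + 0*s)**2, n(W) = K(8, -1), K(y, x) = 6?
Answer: -19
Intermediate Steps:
n(W) = 6
P(s) = 25 (P(s) = (5 + 0)**2 = 5**2 = 25)
n(7) - P(53) = 6 - 1*25 = 6 - 25 = -19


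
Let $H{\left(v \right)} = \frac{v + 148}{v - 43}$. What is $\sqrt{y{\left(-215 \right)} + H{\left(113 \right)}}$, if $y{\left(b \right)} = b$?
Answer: $\frac{i \sqrt{1035230}}{70} \approx 14.535 i$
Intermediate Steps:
$H{\left(v \right)} = \frac{148 + v}{-43 + v}$
$\sqrt{y{\left(-215 \right)} + H{\left(113 \right)}} = \sqrt{-215 + \frac{148 + 113}{-43 + 113}} = \sqrt{-215 + \frac{1}{70} \cdot 261} = \sqrt{-215 + \frac{261}{70}} = \sqrt{- \frac{14789}{70}} = \frac{i \sqrt{1035230}}{70}$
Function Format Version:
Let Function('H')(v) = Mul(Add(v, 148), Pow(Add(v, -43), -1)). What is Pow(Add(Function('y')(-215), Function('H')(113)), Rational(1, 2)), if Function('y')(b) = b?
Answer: Mul(Rational(1, 70), I, Pow(1035230, Rational(1, 2))) ≈ Mul(14.535, I)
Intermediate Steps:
Function('H')(v) = Mul(Pow(Add(-43, v), -1), Add(148, v)) (Function('H')(v) = Mul(Add(148, v), Pow(Add(-43, v), -1)) = Mul(Pow(Add(-43, v), -1), Add(148, v)))
Pow(Add(Function('y')(-215), Function('H')(113)), Rational(1, 2)) = Pow(Add(-215, Mul(Pow(Add(-43, 113), -1), Add(148, 113))), Rational(1, 2)) = Pow(Add(-215, Mul(Pow(70, -1), 261)), Rational(1, 2)) = Pow(Add(-215, Mul(Rational(1, 70), 261)), Rational(1, 2)) = Pow(Add(-215, Rational(261, 70)), Rational(1, 2)) = Pow(Rational(-14789, 70), Rational(1, 2)) = Mul(Rational(1, 70), I, Pow(1035230, Rational(1, 2)))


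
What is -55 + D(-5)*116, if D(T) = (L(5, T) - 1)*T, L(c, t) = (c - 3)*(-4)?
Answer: 5165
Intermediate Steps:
L(c, t) = 12 - 4*c (L(c, t) = (-3 + c)*(-4) = 12 - 4*c)
D(T) = -9*T (D(T) = ((12 - 4*5) - 1)*T = ((12 - 20) - 1)*T = (-8 - 1)*T = -9*T)
-55 + D(-5)*116 = -55 - 9*(-5)*116 = -55 + 45*116 = -55 + 5220 = 5165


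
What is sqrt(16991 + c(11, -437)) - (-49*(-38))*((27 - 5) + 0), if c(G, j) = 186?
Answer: -40964 + sqrt(17177) ≈ -40833.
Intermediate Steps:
sqrt(16991 + c(11, -437)) - (-49*(-38))*((27 - 5) + 0) = sqrt(16991 + 186) - (-49*(-38))*((27 - 5) + 0) = sqrt(17177) - 1862*(22 + 0) = sqrt(17177) - 1862*22 = sqrt(17177) - 1*40964 = sqrt(17177) - 40964 = -40964 + sqrt(17177)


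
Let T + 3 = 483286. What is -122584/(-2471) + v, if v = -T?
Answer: -170581387/353 ≈ -4.8323e+5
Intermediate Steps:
T = 483283 (T = -3 + 483286 = 483283)
v = -483283 (v = -1*483283 = -483283)
-122584/(-2471) + v = -122584/(-2471) - 483283 = -122584*(-1/2471) - 483283 = 17512/353 - 483283 = -170581387/353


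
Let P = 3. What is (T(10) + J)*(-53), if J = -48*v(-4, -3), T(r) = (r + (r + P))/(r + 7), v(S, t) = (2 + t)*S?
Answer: 171773/17 ≈ 10104.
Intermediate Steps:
v(S, t) = S*(2 + t)
T(r) = (3 + 2*r)/(7 + r) (T(r) = (r + (r + 3))/(r + 7) = (r + (3 + r))/(7 + r) = (3 + 2*r)/(7 + r))
J = -192 (J = -(-192)*(2 - 3) = -(-192)*(-1) = -48*4 = -192)
(T(10) + J)*(-53) = ((3 + 2*10)/(7 + 10) - 192)*(-53) = ((3 + 20)/17 - 192)*(-53) = ((1/17)*23 - 192)*(-53) = (23/17 - 192)*(-53) = -3241/17*(-53) = 171773/17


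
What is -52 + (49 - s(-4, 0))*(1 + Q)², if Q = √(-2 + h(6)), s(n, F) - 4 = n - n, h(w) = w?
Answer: 353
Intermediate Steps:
s(n, F) = 4 (s(n, F) = 4 + (n - n) = 4 + 0 = 4)
Q = 2 (Q = √(-2 + 6) = √4 = 2)
-52 + (49 - s(-4, 0))*(1 + Q)² = -52 + (49 - 1*4)*(1 + 2)² = -52 + (49 - 4)*3² = -52 + 45*9 = -52 + 405 = 353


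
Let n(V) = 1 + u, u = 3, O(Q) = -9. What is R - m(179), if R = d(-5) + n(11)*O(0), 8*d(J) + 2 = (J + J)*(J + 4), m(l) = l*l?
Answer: -32076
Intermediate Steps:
m(l) = l²
n(V) = 4 (n(V) = 1 + 3 = 4)
d(J) = -¼ + J*(4 + J)/4 (d(J) = -¼ + ((J + J)*(J + 4))/8 = -¼ + ((2*J)*(4 + J))/8 = -¼ + (2*J*(4 + J))/8 = -¼ + J*(4 + J)/4)
R = -35 (R = (-¼ - 5 + (¼)*(-5)²) + 4*(-9) = (-¼ - 5 + (¼)*25) - 36 = (-¼ - 5 + 25/4) - 36 = 1 - 36 = -35)
R - m(179) = -35 - 1*179² = -35 - 1*32041 = -35 - 32041 = -32076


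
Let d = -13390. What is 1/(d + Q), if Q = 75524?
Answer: 1/62134 ≈ 1.6094e-5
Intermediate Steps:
1/(d + Q) = 1/(-13390 + 75524) = 1/62134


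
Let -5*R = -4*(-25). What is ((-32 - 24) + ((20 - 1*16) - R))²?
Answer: 1024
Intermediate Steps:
R = -20 (R = -(-4)*(-25)/5 = -⅕*100 = -20)
((-32 - 24) + ((20 - 1*16) - R))² = ((-32 - 24) + ((20 - 1*16) - 1*(-20)))² = (-56 + ((20 - 16) + 20))² = (-56 + (4 + 20))² = (-56 + 24)² = (-32)² = 1024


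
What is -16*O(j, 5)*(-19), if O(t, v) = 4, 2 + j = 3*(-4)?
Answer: 1216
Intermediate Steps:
j = -14 (j = -2 + 3*(-4) = -2 - 12 = -14)
-16*O(j, 5)*(-19) = -16*4*(-19) = -64*(-19) = 1216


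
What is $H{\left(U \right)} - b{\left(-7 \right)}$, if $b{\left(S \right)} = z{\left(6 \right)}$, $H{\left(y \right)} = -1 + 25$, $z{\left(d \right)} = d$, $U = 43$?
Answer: $18$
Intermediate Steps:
$H{\left(y \right)} = 24$
$b{\left(S \right)} = 6$
$H{\left(U \right)} - b{\left(-7 \right)} = 24 - 6 = 18$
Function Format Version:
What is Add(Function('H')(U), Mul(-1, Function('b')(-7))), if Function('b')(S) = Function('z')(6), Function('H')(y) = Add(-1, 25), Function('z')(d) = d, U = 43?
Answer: 18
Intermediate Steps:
Function('H')(y) = 24
Function('b')(S) = 6
Add(Function('H')(U), Mul(-1, Function('b')(-7))) = Add(24, Mul(-1, 6)) = Add(24, -6) = 18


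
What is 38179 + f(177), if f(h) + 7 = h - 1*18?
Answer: 38331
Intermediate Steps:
f(h) = -25 + h (f(h) = -7 + (h - 1*18) = -7 + (h - 18) = -7 + (-18 + h) = -25 + h)
38179 + f(177) = 38179 + (-25 + 177) = 38179 + 152 = 38331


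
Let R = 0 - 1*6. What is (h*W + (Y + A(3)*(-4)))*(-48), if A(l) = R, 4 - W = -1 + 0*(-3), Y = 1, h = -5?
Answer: 0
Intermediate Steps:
W = 5 (W = 4 - (-1 + 0*(-3)) = 4 - (-1 + 0) = 4 - 1*(-1) = 4 + 1 = 5)
R = -6 (R = 0 - 6 = -6)
A(l) = -6
(h*W + (Y + A(3)*(-4)))*(-48) = (-5*5 + (1 - 6*(-4)))*(-48) = (-25 + (1 + 24))*(-48) = (-25 + 25)*(-48) = 0*(-48) = 0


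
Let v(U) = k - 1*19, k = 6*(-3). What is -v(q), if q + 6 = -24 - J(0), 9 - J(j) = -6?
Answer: 37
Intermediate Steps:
k = -18
J(j) = 15 (J(j) = 9 - 1*(-6) = 9 + 6 = 15)
q = -45 (q = -6 + (-24 - 1*15) = -6 + (-24 - 15) = -6 - 39 = -45)
v(U) = -37 (v(U) = -18 - 1*19 = -18 - 19 = -37)
-v(q) = -1*(-37) = 37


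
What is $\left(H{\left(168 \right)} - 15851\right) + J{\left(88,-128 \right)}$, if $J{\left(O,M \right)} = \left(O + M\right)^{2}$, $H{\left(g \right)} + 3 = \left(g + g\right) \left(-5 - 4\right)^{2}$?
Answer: $12962$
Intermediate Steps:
$H{\left(g \right)} = -3 + 162 g$ ($H{\left(g \right)} = -3 + \left(g + g\right) \left(-5 - 4\right)^{2} = -3 + 2 g \left(-9\right)^{2} = -3 + 2 g 81 = -3 + 162 g$)
$J{\left(O,M \right)} = \left(M + O\right)^{2}$
$\left(H{\left(168 \right)} - 15851\right) + J{\left(88,-128 \right)} = \left(\left(-3 + 162 \cdot 168\right) - 15851\right) + \left(-128 + 88\right)^{2} = \left(\left(-3 + 27216\right) - 15851\right) + \left(-40\right)^{2} = \left(27213 - 15851\right) + 1600 = 11362 + 1600 = 12962$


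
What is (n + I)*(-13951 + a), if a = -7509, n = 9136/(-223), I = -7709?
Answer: 37088094780/223 ≈ 1.6631e+8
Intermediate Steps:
n = -9136/223 (n = 9136*(-1/223) = -9136/223 ≈ -40.969)
(n + I)*(-13951 + a) = (-9136/223 - 7709)*(-13951 - 7509) = -1728243/223*(-21460) = 37088094780/223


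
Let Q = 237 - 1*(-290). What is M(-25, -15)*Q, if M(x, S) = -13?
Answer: -6851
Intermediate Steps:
Q = 527 (Q = 237 + 290 = 527)
M(-25, -15)*Q = -13*527 = -6851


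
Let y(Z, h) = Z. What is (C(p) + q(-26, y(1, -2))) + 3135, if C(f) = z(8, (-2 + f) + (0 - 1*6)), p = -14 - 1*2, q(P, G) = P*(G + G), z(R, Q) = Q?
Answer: 3059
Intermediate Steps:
q(P, G) = 2*G*P (q(P, G) = P*(2*G) = 2*G*P)
p = -16 (p = -14 - 2 = -16)
C(f) = -8 + f (C(f) = (-2 + f) + (0 - 1*6) = (-2 + f) + (0 - 6) = (-2 + f) - 6 = -8 + f)
(C(p) + q(-26, y(1, -2))) + 3135 = ((-8 - 16) + 2*1*(-26)) + 3135 = (-24 - 52) + 3135 = -76 + 3135 = 3059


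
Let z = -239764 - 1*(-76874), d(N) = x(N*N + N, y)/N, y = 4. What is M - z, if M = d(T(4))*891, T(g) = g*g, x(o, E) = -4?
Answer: 650669/4 ≈ 1.6267e+5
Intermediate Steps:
T(g) = g²
d(N) = -4/N
M = -891/4 (M = -4/(4²)*891 = -4/16*891 = -4*1/16*891 = -¼*891 = -891/4 ≈ -222.75)
z = -162890 (z = -239764 + 76874 = -162890)
M - z = -891/4 - 1*(-162890) = -891/4 + 162890 = 650669/4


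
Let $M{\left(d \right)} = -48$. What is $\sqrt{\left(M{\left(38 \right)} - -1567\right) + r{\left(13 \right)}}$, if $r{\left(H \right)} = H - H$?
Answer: $7 \sqrt{31} \approx 38.974$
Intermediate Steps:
$r{\left(H \right)} = 0$
$\sqrt{\left(M{\left(38 \right)} - -1567\right) + r{\left(13 \right)}} = \sqrt{\left(-48 - -1567\right) + 0} = \sqrt{\left(-48 + 1567\right) + 0} = \sqrt{1519 + 0} = \sqrt{1519} = 7 \sqrt{31}$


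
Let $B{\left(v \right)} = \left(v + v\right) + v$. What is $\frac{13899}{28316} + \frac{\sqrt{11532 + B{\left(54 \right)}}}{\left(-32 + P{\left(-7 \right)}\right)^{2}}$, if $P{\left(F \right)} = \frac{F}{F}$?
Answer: $\frac{13899}{28316} + \frac{\sqrt{11694}}{961} \approx 0.60338$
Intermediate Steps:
$B{\left(v \right)} = 3 v$ ($B{\left(v \right)} = 2 v + v = 3 v$)
$P{\left(F \right)} = 1$
$\frac{13899}{28316} + \frac{\sqrt{11532 + B{\left(54 \right)}}}{\left(-32 + P{\left(-7 \right)}\right)^{2}} = \frac{13899}{28316} + \frac{\sqrt{11532 + 3 \cdot 54}}{\left(-32 + 1\right)^{2}} = 13899 \cdot \frac{1}{28316} + \frac{\sqrt{11532 + 162}}{\left(-31\right)^{2}} = \frac{13899}{28316} + \frac{\sqrt{11694}}{961}$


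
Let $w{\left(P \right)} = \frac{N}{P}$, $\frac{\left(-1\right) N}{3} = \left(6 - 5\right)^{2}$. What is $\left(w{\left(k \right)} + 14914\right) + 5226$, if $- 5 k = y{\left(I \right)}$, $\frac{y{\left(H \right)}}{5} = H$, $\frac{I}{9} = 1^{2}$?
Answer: $\frac{60421}{3} \approx 20140.0$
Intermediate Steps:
$I = 9$ ($I = 9 \cdot 1^{2} = 9 \cdot 1 = 9$)
$N = -3$ ($N = - 3 \left(6 - 5\right)^{2} = - 3 \cdot 1^{2} = \left(-3\right) 1 = -3$)
$y{\left(H \right)} = 5 H$
$k = -9$ ($k = - \frac{5 \cdot 9}{5} = \left(- \frac{1}{5}\right) 45 = -9$)
$w{\left(P \right)} = - \frac{3}{P}$
$\left(w{\left(k \right)} + 14914\right) + 5226 = \left(- \frac{3}{-9} + 14914\right) + 5226 = \left(\left(-3\right) \left(- \frac{1}{9}\right) + 14914\right) + 5226 = \left(\frac{1}{3} + 14914\right) + 5226 = \frac{44743}{3} + 5226 = \frac{60421}{3}$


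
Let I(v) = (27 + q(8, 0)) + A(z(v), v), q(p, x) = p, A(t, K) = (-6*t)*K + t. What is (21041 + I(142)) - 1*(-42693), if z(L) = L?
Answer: -57073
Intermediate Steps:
A(t, K) = t - 6*K*t (A(t, K) = -6*K*t + t = t - 6*K*t)
I(v) = 35 + v*(1 - 6*v) (I(v) = (27 + 8) + v*(1 - 6*v) = 35 + v*(1 - 6*v))
(21041 + I(142)) - 1*(-42693) = (21041 + (35 - 1*142*(-1 + 6*142))) - 1*(-42693) = (21041 + (35 - 1*142*(-1 + 852))) + 42693 = (21041 + (35 - 1*142*851)) + 42693 = (21041 + (35 - 120842)) + 42693 = (21041 - 120807) + 42693 = -99766 + 42693 = -57073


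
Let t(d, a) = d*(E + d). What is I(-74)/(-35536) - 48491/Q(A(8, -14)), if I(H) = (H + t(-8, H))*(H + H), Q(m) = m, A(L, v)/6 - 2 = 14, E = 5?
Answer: -107742911/213216 ≈ -505.32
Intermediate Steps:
A(L, v) = 96 (A(L, v) = 12 + 6*14 = 12 + 84 = 96)
t(d, a) = d*(5 + d)
I(H) = 2*H*(24 + H) (I(H) = (H - 8*(5 - 8))*(H + H) = (H - 8*(-3))*(2*H) = (H + 24)*(2*H) = (24 + H)*(2*H) = 2*H*(24 + H))
I(-74)/(-35536) - 48491/Q(A(8, -14)) = (2*(-74)*(24 - 74))/(-35536) - 48491/96 = (2*(-74)*(-50))*(-1/35536) - 48491*1/96 = 7400*(-1/35536) - 48491/96 = -925/4442 - 48491/96 = -107742911/213216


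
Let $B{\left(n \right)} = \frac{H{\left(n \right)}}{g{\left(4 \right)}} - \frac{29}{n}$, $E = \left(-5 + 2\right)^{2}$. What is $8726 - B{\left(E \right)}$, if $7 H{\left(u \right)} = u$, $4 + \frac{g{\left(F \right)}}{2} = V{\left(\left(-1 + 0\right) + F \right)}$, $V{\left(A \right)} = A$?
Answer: $\frac{1099963}{126} \approx 8729.9$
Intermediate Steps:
$g{\left(F \right)} = -10 + 2 F$ ($g{\left(F \right)} = -8 + 2 \left(\left(-1 + 0\right) + F\right) = -8 + 2 \left(-1 + F\right) = -8 + \left(-2 + 2 F\right) = -10 + 2 F$)
$E = 9$ ($E = \left(-3\right)^{2} = 9$)
$H{\left(u \right)} = \frac{u}{7}$
$B{\left(n \right)} = - \frac{29}{n} - \frac{n}{14}$ ($B{\left(n \right)} = \frac{\frac{1}{7} n}{-10 + 2 \cdot 4} - \frac{29}{n} = \frac{\frac{1}{7} n}{-10 + 8} - \frac{29}{n} = \frac{\frac{1}{7} n}{-2} - \frac{29}{n} = \frac{n}{7} \left(- \frac{1}{2}\right) - \frac{29}{n} = - \frac{n}{14} - \frac{29}{n} = - \frac{29}{n} - \frac{n}{14}$)
$8726 - B{\left(E \right)} = 8726 - \left(- \frac{29}{9} - \frac{9}{14}\right) = 8726 - - \frac{487}{126} = 8726 + \frac{487}{126} = \frac{1099963}{126}$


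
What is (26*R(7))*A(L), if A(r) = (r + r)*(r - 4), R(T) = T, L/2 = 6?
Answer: 34944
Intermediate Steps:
L = 12 (L = 2*6 = 12)
A(r) = 2*r*(-4 + r) (A(r) = (2*r)*(-4 + r) = 2*r*(-4 + r))
(26*R(7))*A(L) = (26*7)*(2*12*(-4 + 12)) = 182*(2*12*8) = 182*192 = 34944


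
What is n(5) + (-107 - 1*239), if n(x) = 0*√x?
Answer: -346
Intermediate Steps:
n(x) = 0
n(5) + (-107 - 1*239) = 0 + (-107 - 1*239) = 0 + (-107 - 239) = 0 - 346 = -346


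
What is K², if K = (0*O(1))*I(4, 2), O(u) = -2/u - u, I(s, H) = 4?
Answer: 0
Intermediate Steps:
O(u) = -u - 2/u
K = 0 (K = (0*(-1*1 - 2/1))*4 = (0*(-1 - 2*1))*4 = (0*(-1 - 2))*4 = (0*(-3))*4 = 0*4 = 0)
K² = 0² = 0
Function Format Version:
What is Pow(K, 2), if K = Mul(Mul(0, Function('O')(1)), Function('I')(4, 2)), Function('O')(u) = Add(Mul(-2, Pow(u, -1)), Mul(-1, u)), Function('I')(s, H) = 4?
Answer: 0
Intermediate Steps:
Function('O')(u) = Add(Mul(-1, u), Mul(-2, Pow(u, -1)))
K = 0 (K = Mul(Mul(0, Add(Mul(-1, 1), Mul(-2, Pow(1, -1)))), 4) = Mul(Mul(0, Add(-1, Mul(-2, 1))), 4) = Mul(Mul(0, Add(-1, -2)), 4) = Mul(Mul(0, -3), 4) = Mul(0, 4) = 0)
Pow(K, 2) = Pow(0, 2) = 0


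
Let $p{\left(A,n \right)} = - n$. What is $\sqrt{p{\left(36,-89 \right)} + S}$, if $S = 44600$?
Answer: $\sqrt{44689} \approx 211.4$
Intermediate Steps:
$\sqrt{p{\left(36,-89 \right)} + S} = \sqrt{\left(-1\right) \left(-89\right) + 44600} = \sqrt{89 + 44600} = \sqrt{44689}$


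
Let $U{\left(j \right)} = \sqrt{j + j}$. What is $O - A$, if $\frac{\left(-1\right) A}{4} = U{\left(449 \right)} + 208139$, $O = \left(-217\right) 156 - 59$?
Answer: $798645 + 4 \sqrt{898} \approx 7.9877 \cdot 10^{5}$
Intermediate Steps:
$O = -33911$ ($O = -33852 - 59 = -33911$)
$U{\left(j \right)} = \sqrt{2} \sqrt{j}$ ($U{\left(j \right)} = \sqrt{2 j} = \sqrt{2} \sqrt{j}$)
$A = -832556 - 4 \sqrt{898}$ ($A = - 4 \left(\sqrt{2} \sqrt{449} + 208139\right) = - 4 \left(\sqrt{898} + 208139\right) = - 4 \left(208139 + \sqrt{898}\right) = -832556 - 4 \sqrt{898} \approx -8.3268 \cdot 10^{5}$)
$O - A = -33911 - \left(-832556 - 4 \sqrt{898}\right) = -33911 + \left(832556 + 4 \sqrt{898}\right) = 798645 + 4 \sqrt{898}$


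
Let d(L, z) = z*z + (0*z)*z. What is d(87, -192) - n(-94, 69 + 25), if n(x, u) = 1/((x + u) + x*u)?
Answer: 325730305/8836 ≈ 36864.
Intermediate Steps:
d(L, z) = z² (d(L, z) = z² + 0*z = z² + 0 = z²)
n(x, u) = 1/(u + x + u*x) (n(x, u) = 1/((u + x) + u*x) = 1/(u + x + u*x))
d(87, -192) - n(-94, 69 + 25) = (-192)² - 1/((69 + 25) - 94 + (69 + 25)*(-94)) = 36864 - 1/(94 - 94 + 94*(-94)) = 36864 - 1/(94 - 94 - 8836) = 36864 - 1/(-8836) = 36864 - 1*(-1/8836) = 36864 + 1/8836 = 325730305/8836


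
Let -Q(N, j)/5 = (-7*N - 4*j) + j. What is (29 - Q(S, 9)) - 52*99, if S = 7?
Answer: -5499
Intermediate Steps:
Q(N, j) = 15*j + 35*N (Q(N, j) = -5*((-7*N - 4*j) + j) = -5*(-7*N - 3*j) = 15*j + 35*N)
(29 - Q(S, 9)) - 52*99 = (29 - (15*9 + 35*7)) - 52*99 = (29 - (135 + 245)) - 5148 = (29 - 1*380) - 5148 = (29 - 380) - 5148 = -351 - 5148 = -5499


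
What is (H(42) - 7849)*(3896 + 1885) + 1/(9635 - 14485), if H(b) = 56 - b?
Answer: -219676554751/4850 ≈ -4.5294e+7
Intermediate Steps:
(H(42) - 7849)*(3896 + 1885) + 1/(9635 - 14485) = ((56 - 1*42) - 7849)*(3896 + 1885) + 1/(9635 - 14485) = ((56 - 42) - 7849)*5781 + 1/(-4850) = (14 - 7849)*5781 - 1/4850 = -7835*5781 - 1/4850 = -45294135 - 1/4850 = -219676554751/4850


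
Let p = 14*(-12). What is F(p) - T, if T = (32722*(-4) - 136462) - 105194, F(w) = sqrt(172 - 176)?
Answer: 372544 + 2*I ≈ 3.7254e+5 + 2.0*I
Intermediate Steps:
p = -168
F(w) = 2*I (F(w) = sqrt(-4) = 2*I)
T = -372544 (T = (-130888 - 136462) - 105194 = -267350 - 105194 = -372544)
F(p) - T = 2*I - 1*(-372544) = 2*I + 372544 = 372544 + 2*I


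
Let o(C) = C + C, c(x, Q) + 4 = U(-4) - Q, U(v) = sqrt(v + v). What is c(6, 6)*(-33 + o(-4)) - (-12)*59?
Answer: 1118 - 82*I*sqrt(2) ≈ 1118.0 - 115.97*I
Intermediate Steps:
U(v) = sqrt(2)*sqrt(v) (U(v) = sqrt(2*v) = sqrt(2)*sqrt(v))
c(x, Q) = -4 - Q + 2*I*sqrt(2) (c(x, Q) = -4 + (sqrt(2)*sqrt(-4) - Q) = -4 + (sqrt(2)*(2*I) - Q) = -4 + (2*I*sqrt(2) - Q) = -4 + (-Q + 2*I*sqrt(2)) = -4 - Q + 2*I*sqrt(2))
o(C) = 2*C
c(6, 6)*(-33 + o(-4)) - (-12)*59 = (-4 - 1*6 + 2*I*sqrt(2))*(-33 + 2*(-4)) - (-12)*59 = (-4 - 6 + 2*I*sqrt(2))*(-33 - 8) - 1*(-708) = (-10 + 2*I*sqrt(2))*(-41) + 708 = (410 - 82*I*sqrt(2)) + 708 = 1118 - 82*I*sqrt(2)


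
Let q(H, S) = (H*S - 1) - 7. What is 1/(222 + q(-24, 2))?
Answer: 1/166 ≈ 0.0060241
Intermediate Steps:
q(H, S) = -8 + H*S (q(H, S) = (-1 + H*S) - 7 = -8 + H*S)
1/(222 + q(-24, 2)) = 1/(222 + (-8 - 24*2)) = 1/(222 + (-8 - 48)) = 1/(222 - 56) = 1/166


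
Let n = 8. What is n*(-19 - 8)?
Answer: -216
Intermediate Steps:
n*(-19 - 8) = 8*(-19 - 8) = 8*(-27) = -216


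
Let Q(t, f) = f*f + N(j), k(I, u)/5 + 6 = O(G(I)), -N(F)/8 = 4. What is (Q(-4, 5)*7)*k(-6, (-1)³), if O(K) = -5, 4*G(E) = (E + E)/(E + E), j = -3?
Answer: 2695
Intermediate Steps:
N(F) = -32 (N(F) = -8*4 = -32)
G(E) = ¼ (G(E) = ((E + E)/(E + E))/4 = ((2*E)/((2*E)))/4 = ((2*E)*(1/(2*E)))/4 = (¼)*1 = ¼)
k(I, u) = -55 (k(I, u) = -30 + 5*(-5) = -30 - 25 = -55)
Q(t, f) = -32 + f² (Q(t, f) = f*f - 32 = f² - 32 = -32 + f²)
(Q(-4, 5)*7)*k(-6, (-1)³) = ((-32 + 5²)*7)*(-55) = ((-32 + 25)*7)*(-55) = -7*7*(-55) = -49*(-55) = 2695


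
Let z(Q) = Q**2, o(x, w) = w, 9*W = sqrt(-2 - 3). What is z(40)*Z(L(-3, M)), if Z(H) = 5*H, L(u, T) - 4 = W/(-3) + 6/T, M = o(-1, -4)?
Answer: 20000 - 8000*I*sqrt(5)/27 ≈ 20000.0 - 662.54*I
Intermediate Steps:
W = I*sqrt(5)/9 (W = sqrt(-2 - 3)/9 = sqrt(-5)/9 = (I*sqrt(5))/9 = I*sqrt(5)/9 ≈ 0.24845*I)
M = -4
L(u, T) = 4 + 6/T - I*sqrt(5)/27 (L(u, T) = 4 + ((I*sqrt(5)/9)/(-3) + 6/T) = 4 + ((I*sqrt(5)/9)*(-1/3) + 6/T) = 4 + (-I*sqrt(5)/27 + 6/T) = 4 + (6/T - I*sqrt(5)/27) = 4 + 6/T - I*sqrt(5)/27)
z(40)*Z(L(-3, M)) = 40**2*(5*(4 + 6/(-4) - I*sqrt(5)/27)) = 1600*(5*(4 + 6*(-1/4) - I*sqrt(5)/27)) = 1600*(5*(4 - 3/2 - I*sqrt(5)/27)) = 1600*(5*(5/2 - I*sqrt(5)/27)) = 1600*(25/2 - 5*I*sqrt(5)/27) = 20000 - 8000*I*sqrt(5)/27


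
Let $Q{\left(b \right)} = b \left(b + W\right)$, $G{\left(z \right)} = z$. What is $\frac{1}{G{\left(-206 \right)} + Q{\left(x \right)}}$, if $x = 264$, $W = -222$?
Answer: $\frac{1}{10882} \approx 9.1895 \cdot 10^{-5}$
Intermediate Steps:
$Q{\left(b \right)} = b \left(-222 + b\right)$ ($Q{\left(b \right)} = b \left(b - 222\right) = b \left(-222 + b\right)$)
$\frac{1}{G{\left(-206 \right)} + Q{\left(x \right)}} = \frac{1}{-206 + 264 \left(-222 + 264\right)} = \frac{1}{-206 + 264 \cdot 42} = \frac{1}{-206 + 11088} = \frac{1}{10882}$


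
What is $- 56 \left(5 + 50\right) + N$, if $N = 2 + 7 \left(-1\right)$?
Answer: $-3085$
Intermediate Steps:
$N = -5$ ($N = 2 - 7 = -5$)
$- 56 \left(5 + 50\right) + N = - 56 \left(5 + 50\right) - 5 = \left(-56\right) 55 - 5 = -3080 - 5 = -3085$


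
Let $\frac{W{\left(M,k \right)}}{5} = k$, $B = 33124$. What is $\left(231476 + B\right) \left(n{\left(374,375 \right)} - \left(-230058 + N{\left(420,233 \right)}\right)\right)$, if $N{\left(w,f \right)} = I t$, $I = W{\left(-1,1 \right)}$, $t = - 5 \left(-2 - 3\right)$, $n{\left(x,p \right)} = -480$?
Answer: $60713263800$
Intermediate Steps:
$W{\left(M,k \right)} = 5 k$
$t = 25$ ($t = \left(-5\right) \left(-5\right) = 25$)
$I = 5$ ($I = 5 \cdot 1 = 5$)
$N{\left(w,f \right)} = 125$ ($N{\left(w,f \right)} = 5 \cdot 25 = 125$)
$\left(231476 + B\right) \left(n{\left(374,375 \right)} - \left(-230058 + N{\left(420,233 \right)}\right)\right) = \left(231476 + 33124\right) \left(-480 + \left(230058 - 125\right)\right) = 264600 \left(-480 + \left(230058 - 125\right)\right) = 264600 \left(-480 + 229933\right) = 264600 \cdot 229453 = 60713263800$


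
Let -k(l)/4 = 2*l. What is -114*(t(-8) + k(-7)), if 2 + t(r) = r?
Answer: -5244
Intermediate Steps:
k(l) = -8*l
t(r) = -2 + r
-114*(t(-8) + k(-7)) = -114*((-2 - 8) - 8*(-7)) = -114*(-10 + 56) = -114*46 = -5244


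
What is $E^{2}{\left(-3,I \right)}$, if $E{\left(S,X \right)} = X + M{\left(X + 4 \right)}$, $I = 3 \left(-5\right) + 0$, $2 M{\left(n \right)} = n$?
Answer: $\frac{1681}{4} \approx 420.25$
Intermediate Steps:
$M{\left(n \right)} = \frac{n}{2}$
$I = -15$ ($I = -15 + 0 = -15$)
$E{\left(S,X \right)} = 2 + \frac{3 X}{2}$ ($E{\left(S,X \right)} = X + \frac{X + 4}{2} = X + \frac{4 + X}{2} = X + \left(2 + \frac{X}{2}\right) = 2 + \frac{3 X}{2}$)
$E^{2}{\left(-3,I \right)} = \left(2 + \frac{3}{2} \left(-15\right)\right)^{2} = \left(2 - \frac{45}{2}\right)^{2} = \left(- \frac{41}{2}\right)^{2} = \frac{1681}{4}$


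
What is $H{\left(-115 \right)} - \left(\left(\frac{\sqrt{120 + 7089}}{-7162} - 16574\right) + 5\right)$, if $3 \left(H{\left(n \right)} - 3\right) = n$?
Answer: $\frac{49601}{3} + \frac{9 \sqrt{89}}{7162} \approx 16534.0$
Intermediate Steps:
$H{\left(n \right)} = 3 + \frac{n}{3}$
$H{\left(-115 \right)} - \left(\left(\frac{\sqrt{120 + 7089}}{-7162} - 16574\right) + 5\right) = \left(3 + \frac{1}{3} \left(-115\right)\right) - \left(\left(\frac{\sqrt{120 + 7089}}{-7162} - 16574\right) + 5\right) = \left(3 - \frac{115}{3}\right) - \left(\left(\sqrt{7209} \left(- \frac{1}{7162}\right) - 16574\right) + 5\right) = - \frac{106}{3} - \left(\left(9 \sqrt{89} \left(- \frac{1}{7162}\right) - 16574\right) + 5\right) = - \frac{106}{3} - \left(\left(- \frac{9 \sqrt{89}}{7162} - 16574\right) + 5\right) = - \frac{106}{3} - \left(\left(-16574 - \frac{9 \sqrt{89}}{7162}\right) + 5\right) = - \frac{106}{3} - \left(-16569 - \frac{9 \sqrt{89}}{7162}\right) = - \frac{106}{3} + \left(16569 + \frac{9 \sqrt{89}}{7162}\right) = \frac{49601}{3} + \frac{9 \sqrt{89}}{7162}$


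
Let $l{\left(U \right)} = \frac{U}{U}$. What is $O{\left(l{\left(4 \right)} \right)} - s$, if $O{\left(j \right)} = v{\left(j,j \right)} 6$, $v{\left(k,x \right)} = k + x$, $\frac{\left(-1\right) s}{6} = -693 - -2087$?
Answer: $8376$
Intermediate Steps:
$s = -8364$ ($s = - 6 \left(-693 - -2087\right) = - 6 \left(-693 + 2087\right) = \left(-6\right) 1394 = -8364$)
$l{\left(U \right)} = 1$
$O{\left(j \right)} = 12 j$ ($O{\left(j \right)} = \left(j + j\right) 6 = 2 j 6 = 12 j$)
$O{\left(l{\left(4 \right)} \right)} - s = 12 \cdot 1 - -8364 = 12 + 8364 = 8376$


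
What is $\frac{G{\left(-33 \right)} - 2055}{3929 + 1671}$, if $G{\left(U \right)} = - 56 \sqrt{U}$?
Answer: $- \frac{411}{1120} - \frac{i \sqrt{33}}{100} \approx -0.36696 - 0.057446 i$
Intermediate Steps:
$\frac{G{\left(-33 \right)} - 2055}{3929 + 1671} = \frac{- 56 \sqrt{-33} - 2055}{3929 + 1671} = \frac{- 56 i \sqrt{33} - 2055}{5600} = \left(- 56 i \sqrt{33} - 2055\right) \frac{1}{5600} = \left(-2055 - 56 i \sqrt{33}\right) \frac{1}{5600} = - \frac{411}{1120} - \frac{i \sqrt{33}}{100}$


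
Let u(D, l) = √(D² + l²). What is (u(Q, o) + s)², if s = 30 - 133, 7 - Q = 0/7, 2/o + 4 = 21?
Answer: (1751 - √14165)²/289 ≈ 9215.8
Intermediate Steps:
o = 2/17 (o = 2/(-4 + 21) = 2/17 ≈ 0.11765)
Q = 7 (Q = 7 - 0/7 = 7 - 1*0 = 7 + 0 = 7)
s = -103
(u(Q, o) + s)² = (√(7² + (2/17)²) - 103)² = (√(49 + 4/289) - 103)² = (√(14165/289) - 103)² = (√14165/17 - 103)² = (-103 + √14165/17)²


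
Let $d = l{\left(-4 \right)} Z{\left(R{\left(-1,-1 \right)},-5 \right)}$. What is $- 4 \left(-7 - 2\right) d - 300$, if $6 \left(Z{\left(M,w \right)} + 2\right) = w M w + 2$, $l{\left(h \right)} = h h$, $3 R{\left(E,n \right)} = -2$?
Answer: $-2860$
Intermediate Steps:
$R{\left(E,n \right)} = - \frac{2}{3}$ ($R{\left(E,n \right)} = \frac{1}{3} \left(-2\right) = - \frac{2}{3}$)
$l{\left(h \right)} = h^{2}$
$Z{\left(M,w \right)} = - \frac{5}{3} + \frac{M w^{2}}{6}$ ($Z{\left(M,w \right)} = -2 + \frac{w M w + 2}{6} = -2 + \frac{M w w + 2}{6} = -2 + \frac{M w^{2} + 2}{6} = -2 + \frac{2 + M w^{2}}{6} = -2 + \left(\frac{1}{3} + \frac{M w^{2}}{6}\right) = - \frac{5}{3} + \frac{M w^{2}}{6}$)
$d = - \frac{640}{9}$ ($d = \left(-4\right)^{2} \left(- \frac{5}{3} + \frac{1}{6} \left(- \frac{2}{3}\right) \left(-5\right)^{2}\right) = 16 \left(- \frac{5}{3} + \frac{1}{6} \left(- \frac{2}{3}\right) 25\right) = 16 \left(- \frac{5}{3} - \frac{25}{9}\right) = 16 \left(- \frac{40}{9}\right) = - \frac{640}{9} \approx -71.111$)
$- 4 \left(-7 - 2\right) d - 300 = - 4 \left(-7 - 2\right) \left(- \frac{640}{9}\right) - 300 = \left(-4\right) \left(-9\right) \left(- \frac{640}{9}\right) - 300 = 36 \left(- \frac{640}{9}\right) - 300 = -2560 - 300 = -2860$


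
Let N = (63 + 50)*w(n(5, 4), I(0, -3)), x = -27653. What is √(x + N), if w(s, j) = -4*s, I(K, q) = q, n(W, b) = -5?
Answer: I*√25393 ≈ 159.35*I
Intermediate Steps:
N = 2260 (N = (63 + 50)*(-4*(-5)) = 113*20 = 2260)
√(x + N) = √(-27653 + 2260) = √(-25393) = I*√25393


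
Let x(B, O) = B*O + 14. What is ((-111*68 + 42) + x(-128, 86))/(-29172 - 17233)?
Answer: 3700/9281 ≈ 0.39866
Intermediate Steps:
x(B, O) = 14 + B*O
((-111*68 + 42) + x(-128, 86))/(-29172 - 17233) = ((-111*68 + 42) + (14 - 128*86))/(-29172 - 17233) = ((-7548 + 42) + (14 - 11008))/(-46405) = (-7506 - 10994)*(-1/46405) = -18500*(-1/46405) = 3700/9281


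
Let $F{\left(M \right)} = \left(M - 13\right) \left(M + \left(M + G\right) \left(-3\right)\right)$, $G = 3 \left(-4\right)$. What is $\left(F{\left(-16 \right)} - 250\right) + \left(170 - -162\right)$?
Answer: $-1890$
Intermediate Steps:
$G = -12$
$F{\left(M \right)} = \left(-13 + M\right) \left(36 - 2 M\right)$ ($F{\left(M \right)} = \left(M - 13\right) \left(M + \left(M - 12\right) \left(-3\right)\right) = \left(-13 + M\right) \left(M + \left(-12 + M\right) \left(-3\right)\right) = \left(-13 + M\right) \left(M - \left(-36 + 3 M\right)\right) = \left(-13 + M\right) \left(36 - 2 M\right)$)
$\left(F{\left(-16 \right)} - 250\right) + \left(170 - -162\right) = \left(\left(-468 - 2 \left(-16\right)^{2} + 62 \left(-16\right)\right) - 250\right) + \left(170 - -162\right) = \left(\left(-468 - 512 - 992\right) - 250\right) + \left(170 + 162\right) = \left(\left(-468 - 512 - 992\right) - 250\right) + 332 = \left(-1972 - 250\right) + 332 = -2222 + 332 = -1890$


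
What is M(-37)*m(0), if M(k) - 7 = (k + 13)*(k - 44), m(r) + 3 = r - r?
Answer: -5853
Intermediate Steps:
m(r) = -3 (m(r) = -3 + (r - r) = -3 + 0 = -3)
M(k) = 7 + (-44 + k)*(13 + k) (M(k) = 7 + (k + 13)*(k - 44) = 7 + (13 + k)*(-44 + k) = 7 + (-44 + k)*(13 + k))
M(-37)*m(0) = (-565 + (-37)**2 - 31*(-37))*(-3) = (-565 + 1369 + 1147)*(-3) = 1951*(-3) = -5853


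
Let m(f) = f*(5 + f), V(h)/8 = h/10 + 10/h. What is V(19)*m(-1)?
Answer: -7376/95 ≈ -77.642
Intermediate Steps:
V(h) = 80/h + 4*h/5 (V(h) = 8*(h/10 + 10/h) = 8*(10/h + h/10) = 80/h + 4*h/5)
V(19)*m(-1) = (80/19 + (⅘)*19)*(-(5 - 1)) = (80*(1/19) + 76/5)*(-1*4) = (80/19 + 76/5)*(-4) = (1844/95)*(-4) = -7376/95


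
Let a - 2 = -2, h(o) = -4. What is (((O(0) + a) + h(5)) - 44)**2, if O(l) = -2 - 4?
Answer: 2916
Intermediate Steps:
O(l) = -6
a = 0 (a = 2 - 2 = 0)
(((O(0) + a) + h(5)) - 44)**2 = (((-6 + 0) - 4) - 44)**2 = ((-6 - 4) - 44)**2 = (-10 - 44)**2 = (-54)**2 = 2916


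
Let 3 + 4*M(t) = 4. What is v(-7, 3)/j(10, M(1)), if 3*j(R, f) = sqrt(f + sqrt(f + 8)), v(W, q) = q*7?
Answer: 126/sqrt(1 + 2*sqrt(33)) ≈ 35.654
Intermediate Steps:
M(t) = 1/4 (M(t) = -3/4 + (1/4)*4 = -3/4 + 1 = 1/4)
v(W, q) = 7*q
j(R, f) = sqrt(f + sqrt(8 + f))/3 (j(R, f) = sqrt(f + sqrt(f + 8))/3 = sqrt(f + sqrt(8 + f))/3)
v(-7, 3)/j(10, M(1)) = (7*3)/((sqrt(1/4 + sqrt(8 + 1/4))/3)) = 21/((sqrt(1/4 + sqrt(33/4))/3)) = 21/((sqrt(1/4 + sqrt(33)/2)/3)) = 21*(3/sqrt(1/4 + sqrt(33)/2)) = 63/sqrt(1/4 + sqrt(33)/2)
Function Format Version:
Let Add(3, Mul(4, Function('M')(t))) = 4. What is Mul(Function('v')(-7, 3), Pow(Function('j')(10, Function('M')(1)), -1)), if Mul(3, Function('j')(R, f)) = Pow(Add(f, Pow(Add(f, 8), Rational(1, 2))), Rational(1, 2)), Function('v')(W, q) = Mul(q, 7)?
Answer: Mul(126, Pow(Add(1, Mul(2, Pow(33, Rational(1, 2)))), Rational(-1, 2))) ≈ 35.654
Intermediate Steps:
Function('M')(t) = Rational(1, 4) (Function('M')(t) = Add(Rational(-3, 4), Mul(Rational(1, 4), 4)) = Add(Rational(-3, 4), 1) = Rational(1, 4))
Function('v')(W, q) = Mul(7, q)
Function('j')(R, f) = Mul(Rational(1, 3), Pow(Add(f, Pow(Add(8, f), Rational(1, 2))), Rational(1, 2))) (Function('j')(R, f) = Mul(Rational(1, 3), Pow(Add(f, Pow(Add(f, 8), Rational(1, 2))), Rational(1, 2))) = Mul(Rational(1, 3), Pow(Add(f, Pow(Add(8, f), Rational(1, 2))), Rational(1, 2))))
Mul(Function('v')(-7, 3), Pow(Function('j')(10, Function('M')(1)), -1)) = Mul(Mul(7, 3), Pow(Mul(Rational(1, 3), Pow(Add(Rational(1, 4), Pow(Add(8, Rational(1, 4)), Rational(1, 2))), Rational(1, 2))), -1)) = Mul(21, Pow(Mul(Rational(1, 3), Pow(Add(Rational(1, 4), Pow(Rational(33, 4), Rational(1, 2))), Rational(1, 2))), -1)) = Mul(21, Pow(Mul(Rational(1, 3), Pow(Add(Rational(1, 4), Mul(Rational(1, 2), Pow(33, Rational(1, 2)))), Rational(1, 2))), -1)) = Mul(21, Mul(3, Pow(Add(Rational(1, 4), Mul(Rational(1, 2), Pow(33, Rational(1, 2)))), Rational(-1, 2)))) = Mul(63, Pow(Add(Rational(1, 4), Mul(Rational(1, 2), Pow(33, Rational(1, 2)))), Rational(-1, 2)))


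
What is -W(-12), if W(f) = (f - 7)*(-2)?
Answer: -38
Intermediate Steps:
W(f) = 14 - 2*f (W(f) = (-7 + f)*(-2) = 14 - 2*f)
-W(-12) = -(14 - 2*(-12)) = -(14 + 24) = -1*38 = -38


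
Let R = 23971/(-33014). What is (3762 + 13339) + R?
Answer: 564548443/33014 ≈ 17100.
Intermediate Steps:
R = -23971/33014 (R = 23971*(-1/33014) = -23971/33014 ≈ -0.72609)
(3762 + 13339) + R = (3762 + 13339) - 23971/33014 = 17101 - 23971/33014 = 564548443/33014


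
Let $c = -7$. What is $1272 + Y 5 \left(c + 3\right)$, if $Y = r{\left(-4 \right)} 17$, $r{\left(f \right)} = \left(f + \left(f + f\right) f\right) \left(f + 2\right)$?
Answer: $20312$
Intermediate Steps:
$r{\left(f \right)} = \left(2 + f\right) \left(f + 2 f^{2}\right)$ ($r{\left(f \right)} = \left(f + 2 f f\right) \left(2 + f\right) = \left(f + 2 f^{2}\right) \left(2 + f\right) = \left(2 + f\right) \left(f + 2 f^{2}\right)$)
$Y = -952$ ($Y = - 4 \left(2 + 2 \left(-4\right)^{2} + 5 \left(-4\right)\right) 17 = - 4 \left(2 + 2 \cdot 16 - 20\right) 17 = - 4 \left(2 + 32 - 20\right) 17 = \left(-4\right) 14 \cdot 17 = \left(-56\right) 17 = -952$)
$1272 + Y 5 \left(c + 3\right) = 1272 - 952 \cdot 5 \left(-7 + 3\right) = 1272 - 952 \cdot 5 \left(-4\right) = 1272 - -19040 = 1272 + 19040 = 20312$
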